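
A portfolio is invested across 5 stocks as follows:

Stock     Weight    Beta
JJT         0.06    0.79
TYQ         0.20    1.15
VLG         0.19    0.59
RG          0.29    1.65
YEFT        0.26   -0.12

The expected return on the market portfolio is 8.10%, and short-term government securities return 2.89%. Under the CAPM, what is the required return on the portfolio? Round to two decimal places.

7.25%

β_P = Σ w_i β_i = 0.06×0.79 + 0.20×1.15 + 0.19×0.59 + 0.29×1.65 + 0.26×-0.12 = 0.8368
MRP = 8.10% − 2.89% = 5.21%
E(R_P) = R_f + β_P × MRP = 2.89% + 0.8368 × 5.21% = 7.25%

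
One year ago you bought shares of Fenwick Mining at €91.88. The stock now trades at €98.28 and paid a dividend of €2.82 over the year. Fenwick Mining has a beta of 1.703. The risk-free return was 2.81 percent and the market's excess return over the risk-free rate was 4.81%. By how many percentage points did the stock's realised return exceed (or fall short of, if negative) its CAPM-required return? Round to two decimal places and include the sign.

Realised HPR = (P1 + D1 − P0) / P0 = (98.28 + 2.82 − 91.88) / 91.88 = 9.22 / 91.88 = 10.0348%
CAPM required = R_f + β·MRP = 2.81% + 1.703 × 4.81% = 11.00143%
α = realised − required = 10.0348% − 11.00143% = -0.97%

-0.97%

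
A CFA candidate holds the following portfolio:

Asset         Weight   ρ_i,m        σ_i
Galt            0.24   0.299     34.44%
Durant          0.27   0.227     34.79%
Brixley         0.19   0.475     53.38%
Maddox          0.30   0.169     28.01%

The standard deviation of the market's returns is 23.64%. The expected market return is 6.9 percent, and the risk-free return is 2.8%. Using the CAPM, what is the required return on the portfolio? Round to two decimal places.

β_Galt = 0.299 × 34.44% / 23.64% = 0.4356
β_Durant = 0.227 × 34.79% / 23.64% = 0.3341
β_Brixley = 0.475 × 53.38% / 23.64% = 1.0726
β_Maddox = 0.169 × 28.01% / 23.64% = 0.2002
β_P = Σ w_i β_i = 0.24×0.4356 + 0.27×0.3341 + 0.19×1.0726 + 0.30×0.2002 = 0.4586
MRP = 6.9% − 2.8% = 4.10%
E(R_P) = R_f + β_P × MRP = 2.8% + 0.4586 × 4.1% = 4.68%

4.68%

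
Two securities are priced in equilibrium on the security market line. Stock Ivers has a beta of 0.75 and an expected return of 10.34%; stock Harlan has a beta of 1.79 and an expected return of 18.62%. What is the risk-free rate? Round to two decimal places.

Both satisfy E(R) = R_f + β·MRP, so the slope of the SML is
MRP = (18.62% − 10.34%) / (1.79 − 0.75) = 8.28% / 1.04 = 7.9615%
R_f = E(R_Ivers) − β_Ivers·MRP = 10.34% − 0.75 × 7.9615% = 4.3689%

4.37%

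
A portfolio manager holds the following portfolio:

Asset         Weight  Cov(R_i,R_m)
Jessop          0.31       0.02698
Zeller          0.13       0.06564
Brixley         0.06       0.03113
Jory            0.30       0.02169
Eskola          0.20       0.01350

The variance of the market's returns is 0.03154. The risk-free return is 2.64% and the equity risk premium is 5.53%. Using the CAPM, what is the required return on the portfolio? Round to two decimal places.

β_Jessop = 0.02698 / 0.03154 = 0.8554
β_Zeller = 0.06564 / 0.03154 = 2.0812
β_Brixley = 0.03113 / 0.03154 = 0.9870
β_Jory = 0.02169 / 0.03154 = 0.6877
β_Eskola = 0.01350 / 0.03154 = 0.4280
β_P = Σ w_i β_i = 0.31×0.8554 + 0.13×2.0812 + 0.06×0.9870 + 0.30×0.6877 + 0.20×0.4280 = 0.8869
E(R_P) = R_f + β_P × MRP = 2.64% + 0.8869 × 5.53% = 7.54%

7.54%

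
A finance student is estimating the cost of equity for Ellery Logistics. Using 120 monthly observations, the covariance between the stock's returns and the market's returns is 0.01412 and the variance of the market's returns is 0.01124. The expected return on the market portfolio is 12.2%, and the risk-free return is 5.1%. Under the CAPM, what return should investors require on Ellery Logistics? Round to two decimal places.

β = Cov(R_i, R_m) / Var(R_m) = 0.01412 / 0.01124 = 1.2562
MRP = 12.2% − 5.1% = 7.10%
E(R) = R_f + β × MRP = 5.1% + 1.2562 × 7.1% = 14.02%

14.02%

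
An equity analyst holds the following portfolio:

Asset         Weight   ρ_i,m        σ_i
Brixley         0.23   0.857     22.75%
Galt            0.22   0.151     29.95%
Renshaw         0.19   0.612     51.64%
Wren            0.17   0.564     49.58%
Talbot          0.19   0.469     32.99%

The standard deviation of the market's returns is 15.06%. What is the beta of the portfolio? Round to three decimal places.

β_Brixley = 0.857 × 22.75% / 15.06% = 1.2946
β_Galt = 0.151 × 29.95% / 15.06% = 0.3003
β_Renshaw = 0.612 × 51.64% / 15.06% = 2.0985
β_Wren = 0.564 × 49.58% / 15.06% = 1.8568
β_Talbot = 0.469 × 32.99% / 15.06% = 1.0274
β_P = Σ w_i β_i = 0.23×1.2946 + 0.22×0.3003 + 0.19×2.0985 + 0.17×1.8568 + 0.19×1.0274 = 1.2734

1.273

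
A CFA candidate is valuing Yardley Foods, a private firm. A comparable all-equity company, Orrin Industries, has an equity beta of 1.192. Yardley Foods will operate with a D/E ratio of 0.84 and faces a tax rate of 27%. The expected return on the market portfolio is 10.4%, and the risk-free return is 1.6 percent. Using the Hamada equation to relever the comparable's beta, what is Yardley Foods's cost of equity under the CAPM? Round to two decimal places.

β_L = β_U × [1 + (1 − t)(D/E)] = 1.192 × [1 + (1 − 0.27) × 0.84]
    = 1.192 × [1 + 0.73 × 0.84] = 1.192 × 1.6132 = 1.9229
MRP = 10.4% − 1.6% = 8.80%
E(R) = R_f + β_L × MRP = 1.6% + 1.9229 × 8.8% = 18.52%

18.52%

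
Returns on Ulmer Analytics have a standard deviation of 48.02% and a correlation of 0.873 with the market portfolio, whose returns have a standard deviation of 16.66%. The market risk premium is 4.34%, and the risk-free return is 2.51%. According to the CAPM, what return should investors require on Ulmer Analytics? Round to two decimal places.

β = ρ × σ_i / σ_m = 0.873 × 48.02% / 16.66% = 2.5163
E(R) = 2.51% + 2.5163 × 4.34% = 13.43%

13.43%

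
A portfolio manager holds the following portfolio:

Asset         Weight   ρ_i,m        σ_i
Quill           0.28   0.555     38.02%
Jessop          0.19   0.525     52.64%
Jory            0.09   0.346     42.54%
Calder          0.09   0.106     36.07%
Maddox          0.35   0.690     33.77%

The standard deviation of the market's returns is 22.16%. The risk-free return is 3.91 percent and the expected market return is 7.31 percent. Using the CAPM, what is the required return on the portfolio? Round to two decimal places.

β_Quill = 0.555 × 38.02% / 22.16% = 0.9522
β_Jessop = 0.525 × 52.64% / 22.16% = 1.2471
β_Jory = 0.346 × 42.54% / 22.16% = 0.6642
β_Calder = 0.106 × 36.07% / 22.16% = 0.1725
β_Maddox = 0.690 × 33.77% / 22.16% = 1.0515
β_P = Σ w_i β_i = 0.28×0.9522 + 0.19×1.2471 + 0.09×0.6642 + 0.09×0.1725 + 0.35×1.0515 = 0.9469
MRP = 7.31% − 3.91% = 3.40%
E(R_P) = R_f + β_P × MRP = 3.91% + 0.9469 × 3.40% = 7.13%

7.13%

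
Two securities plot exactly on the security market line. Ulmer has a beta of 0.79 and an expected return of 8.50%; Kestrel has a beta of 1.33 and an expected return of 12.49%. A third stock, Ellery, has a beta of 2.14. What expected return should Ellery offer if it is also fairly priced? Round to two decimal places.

MRP (SML slope) = (12.49% − 8.50%) / (1.33 − 0.79) = 3.99% / 0.54 = 7.3889%
R_f (intercept) = 8.50% − 0.79 × 7.3889% = 2.6628%
E(R_Ellery) = R_f + β × MRP = 2.6628% + 2.14 × 7.3889% = 18.48%

18.48%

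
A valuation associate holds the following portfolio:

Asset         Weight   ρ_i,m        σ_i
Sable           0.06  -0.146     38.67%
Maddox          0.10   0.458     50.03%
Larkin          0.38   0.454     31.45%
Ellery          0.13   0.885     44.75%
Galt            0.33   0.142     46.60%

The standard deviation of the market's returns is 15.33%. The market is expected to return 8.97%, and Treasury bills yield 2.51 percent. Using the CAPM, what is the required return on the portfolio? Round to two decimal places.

β_Sable = -0.146 × 38.67% / 15.33% = -0.3683
β_Maddox = 0.458 × 50.03% / 15.33% = 1.4947
β_Larkin = 0.454 × 31.45% / 15.33% = 0.9314
β_Ellery = 0.885 × 44.75% / 15.33% = 2.5834
β_Galt = 0.142 × 46.60% / 15.33% = 0.4317
β_P = Σ w_i β_i = 0.06×-0.3683 + 0.10×1.4947 + 0.38×0.9314 + 0.13×2.5834 + 0.33×0.4317 = 0.9596
MRP = 8.97% − 2.51% = 6.46%
E(R_P) = R_f + β_P × MRP = 2.51% + 0.9596 × 6.46% = 8.71%

8.71%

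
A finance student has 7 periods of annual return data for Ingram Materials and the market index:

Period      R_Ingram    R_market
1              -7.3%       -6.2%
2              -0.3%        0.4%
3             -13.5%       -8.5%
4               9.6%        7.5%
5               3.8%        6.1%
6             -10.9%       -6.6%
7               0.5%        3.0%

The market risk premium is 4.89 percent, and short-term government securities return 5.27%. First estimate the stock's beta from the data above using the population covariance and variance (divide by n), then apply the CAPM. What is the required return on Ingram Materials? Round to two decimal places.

11.37%

Mean R_i = (-7.3 − 0.3 − 13.5 + 9.6 + 3.8 − 10.9 + 0.5) / 7 = -2.5857%
Mean R_m = (-6.2 + 0.4 − 8.5 + 7.5 + 6.1 − 6.6 + 3.0) / 7 = -0.6143%
Σ(R_i − R̄_i)(R_m − R̄_m) = 317.3914  ⇒  Cov = 317.3914 / 7 = 45.3416
Σ(R_m − R̄_m)² = 254.2286  ⇒  Var(R_m) = 254.2286 / 7 = 36.3184
β = Cov / Var(R_m) = 45.3416 / 36.3184 = 1.2484
E(R) = R_f + β × MRP = 5.27% + 1.2484 × 4.89% = 11.37%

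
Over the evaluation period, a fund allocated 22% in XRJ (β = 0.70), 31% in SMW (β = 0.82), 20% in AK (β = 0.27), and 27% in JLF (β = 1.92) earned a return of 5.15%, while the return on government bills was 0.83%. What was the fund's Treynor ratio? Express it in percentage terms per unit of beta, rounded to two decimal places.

4.41%

β_P = 0.22×0.70 + 0.31×0.82 + 0.20×0.27 + 0.27×1.92 = 0.9806
Treynor = (R_P − R_f) / β_P = (5.15% − 0.83%) / 0.9806 = 4.32% / 0.9806 = 4.41%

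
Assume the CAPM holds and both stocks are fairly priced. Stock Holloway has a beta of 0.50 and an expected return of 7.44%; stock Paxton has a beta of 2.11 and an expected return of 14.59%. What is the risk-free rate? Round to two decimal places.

5.22%

Both satisfy E(R) = R_f + β·MRP, so the slope of the SML is
MRP = (14.59% − 7.44%) / (2.11 − 0.50) = 7.15% / 1.61 = 4.4410%
R_f = E(R_Holloway) − β_Holloway·MRP = 7.44% − 0.50 × 4.4410% = 5.2195%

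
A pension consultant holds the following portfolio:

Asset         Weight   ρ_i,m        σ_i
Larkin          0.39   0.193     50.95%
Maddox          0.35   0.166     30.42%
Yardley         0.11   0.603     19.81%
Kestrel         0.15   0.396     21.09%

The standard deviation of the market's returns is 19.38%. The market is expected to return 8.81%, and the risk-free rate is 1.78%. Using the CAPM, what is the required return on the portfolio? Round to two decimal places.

4.74%

β_Larkin = 0.193 × 50.95% / 19.38% = 0.5074
β_Maddox = 0.166 × 30.42% / 19.38% = 0.2606
β_Yardley = 0.603 × 19.81% / 19.38% = 0.6164
β_Kestrel = 0.396 × 21.09% / 19.38% = 0.4309
β_P = Σ w_i β_i = 0.39×0.5074 + 0.35×0.2606 + 0.11×0.6164 + 0.15×0.4309 = 0.4215
MRP = 8.81% − 1.78% = 7.03%
E(R_P) = R_f + β_P × MRP = 1.78% + 0.4215 × 7.03% = 4.74%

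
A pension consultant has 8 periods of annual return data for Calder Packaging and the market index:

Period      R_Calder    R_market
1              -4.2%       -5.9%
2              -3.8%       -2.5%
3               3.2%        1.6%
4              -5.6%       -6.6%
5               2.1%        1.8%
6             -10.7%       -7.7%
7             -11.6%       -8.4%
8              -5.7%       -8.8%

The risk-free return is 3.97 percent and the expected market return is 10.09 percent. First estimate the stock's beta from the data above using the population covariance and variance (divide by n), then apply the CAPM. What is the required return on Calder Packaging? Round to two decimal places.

Mean R_i = (-4.2 − 3.8 + 3.2 − 5.6 + 2.1 − 10.7 − 11.6 − 5.7) / 8 = -4.5375%
Mean R_m = (-5.9 − 2.5 + 1.6 − 6.6 + 1.8 − 7.7 − 8.4 − 8.8) / 8 = -4.5625%
Σ(R_i − R̄_i)(R_m − R̄_m) = 144.5113  ⇒  Cov = 144.5113 / 8 = 18.0639
Σ(R_m − R̄_m)² = 131.1788  ⇒  Var(R_m) = 131.1788 / 8 = 16.3974
β = Cov / Var(R_m) = 18.0639 / 16.3974 = 1.1016
MRP = 10.09% − 3.97% = 6.12%
E(R) = R_f + β × MRP = 3.97% + 1.1016 × 6.12% = 10.71%

10.71%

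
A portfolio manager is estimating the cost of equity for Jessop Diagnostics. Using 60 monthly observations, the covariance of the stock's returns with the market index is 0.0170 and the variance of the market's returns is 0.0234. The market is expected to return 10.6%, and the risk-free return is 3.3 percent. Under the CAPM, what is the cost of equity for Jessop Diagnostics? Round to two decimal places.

8.60%

β = Cov(R_i, R_m) / Var(R_m) = 0.0170 / 0.0234 = 0.7265
MRP = 10.6% − 3.3% = 7.30%
E(R) = R_f + β × MRP = 3.3% + 0.7265 × 7.3% = 8.60%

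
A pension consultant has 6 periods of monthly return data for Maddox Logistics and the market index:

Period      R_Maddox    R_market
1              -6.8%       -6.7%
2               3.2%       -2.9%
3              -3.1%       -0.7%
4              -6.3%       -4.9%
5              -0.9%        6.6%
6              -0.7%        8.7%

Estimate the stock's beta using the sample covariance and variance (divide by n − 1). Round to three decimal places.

0.292

Mean R_i = (-6.8 + 3.2 − 3.1 − 6.3 − 0.9 − 0.7) / 6 = -2.4333%
Mean R_m = (-6.7 − 2.9 − 0.7 − 4.9 + 6.6 + 8.7) / 6 = 0.0167%
Σ(R_i − R̄_i)(R_m − R̄_m) = 57.5333  ⇒  Cov = 57.5333 / 5 = 11.5067
Σ(R_m − R̄_m)² = 197.0483  ⇒  Var(R_m) = 197.0483 / 5 = 39.4097
β = Cov / Var(R_m) = 11.5067 / 39.4097 = 0.2920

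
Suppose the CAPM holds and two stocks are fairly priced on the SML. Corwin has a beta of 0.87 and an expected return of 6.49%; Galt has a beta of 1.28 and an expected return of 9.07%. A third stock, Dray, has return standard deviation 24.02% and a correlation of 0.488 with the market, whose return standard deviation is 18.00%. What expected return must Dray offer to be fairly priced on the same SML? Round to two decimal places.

MRP = (9.07% − 6.49%) / (1.28 − 0.87) = 6.2927%
R_f = 6.49% − 0.87 × 6.2927% = 1.0154%
β_Dray = ρ·σ_i/σ_m = 0.488 × 24.02 / 18.00 = 0.6512
E(R_Dray) = R_f + β × MRP = 1.0154% + 0.6512 × 6.2927% = 5.11%

5.11%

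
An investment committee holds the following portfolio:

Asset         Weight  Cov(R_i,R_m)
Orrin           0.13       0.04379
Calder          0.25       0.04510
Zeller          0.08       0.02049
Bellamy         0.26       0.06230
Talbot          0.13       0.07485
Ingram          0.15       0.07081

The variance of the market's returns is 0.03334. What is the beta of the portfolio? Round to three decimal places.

1.654

β_Orrin = 0.04379 / 0.03334 = 1.3134
β_Calder = 0.04510 / 0.03334 = 1.3527
β_Zeller = 0.02049 / 0.03334 = 0.6146
β_Bellamy = 0.06230 / 0.03334 = 1.8686
β_Talbot = 0.07485 / 0.03334 = 2.2451
β_Ingram = 0.07081 / 0.03334 = 2.1239
β_P = Σ w_i β_i = 0.13×1.3134 + 0.25×1.3527 + 0.08×0.6146 + 0.26×1.8686 + 0.13×2.2451 + 0.15×2.1239 = 1.6544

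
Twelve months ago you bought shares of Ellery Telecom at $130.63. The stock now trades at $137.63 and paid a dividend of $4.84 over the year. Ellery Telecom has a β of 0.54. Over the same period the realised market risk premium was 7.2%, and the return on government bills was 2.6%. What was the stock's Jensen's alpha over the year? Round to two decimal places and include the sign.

+2.58%

Realised HPR = (P1 + D1 − P0) / P0 = (137.63 + 4.84 − 130.63) / 130.63 = 11.84 / 130.63 = 9.0638%
CAPM required = R_f + β·MRP = 2.6% + 0.54 × 7.2% = 6.4880%
α = realised − required = 9.0638% − 6.4880% = +2.58%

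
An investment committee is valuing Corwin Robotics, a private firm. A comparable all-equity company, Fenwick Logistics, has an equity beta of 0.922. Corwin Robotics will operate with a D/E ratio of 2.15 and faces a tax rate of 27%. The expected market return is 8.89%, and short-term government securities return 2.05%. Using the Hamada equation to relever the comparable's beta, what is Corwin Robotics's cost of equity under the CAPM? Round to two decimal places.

18.25%

β_L = β_U × [1 + (1 − t)(D/E)] = 0.922 × [1 + (1 − 0.27) × 2.15]
    = 0.922 × [1 + 0.73 × 2.15] = 0.922 × 2.5695 = 2.3691
MRP = 8.89% − 2.05% = 6.84%
E(R) = R_f + β_L × MRP = 2.05% + 2.3691 × 6.84% = 18.25%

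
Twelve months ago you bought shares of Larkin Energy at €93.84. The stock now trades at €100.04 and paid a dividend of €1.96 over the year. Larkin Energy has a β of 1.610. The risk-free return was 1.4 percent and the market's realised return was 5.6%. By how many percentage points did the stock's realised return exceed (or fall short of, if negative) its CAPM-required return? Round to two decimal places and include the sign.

+0.53%

Realised HPR = (P1 + D1 − P0) / P0 = (100.04 + 1.96 − 93.84) / 93.84 = 8.16 / 93.84 = 8.6957%
MRP = 5.6% − 1.4% = 4.20%
CAPM required = R_f + β·MRP = 1.4% + 1.610 × 4.2% = 8.1620%
α = realised − required = 8.6957% − 8.1620% = +0.53%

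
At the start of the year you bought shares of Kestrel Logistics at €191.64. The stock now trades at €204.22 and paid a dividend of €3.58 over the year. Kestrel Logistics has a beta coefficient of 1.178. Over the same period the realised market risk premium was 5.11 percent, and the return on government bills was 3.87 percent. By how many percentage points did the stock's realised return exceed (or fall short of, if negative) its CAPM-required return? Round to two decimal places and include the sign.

-1.46%

Realised HPR = (P1 + D1 − P0) / P0 = (204.22 + 3.58 − 191.64) / 191.64 = 16.16 / 191.64 = 8.4325%
CAPM required = R_f + β·MRP = 3.87% + 1.178 × 5.11% = 9.88958%
α = realised − required = 8.4325% − 9.88958% = -1.46%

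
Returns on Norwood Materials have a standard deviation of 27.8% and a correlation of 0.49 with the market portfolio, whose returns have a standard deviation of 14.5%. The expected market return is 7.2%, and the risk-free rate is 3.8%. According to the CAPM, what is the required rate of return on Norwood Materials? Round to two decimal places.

β = ρ × σ_i / σ_m = 0.49 × 27.8% / 14.5% = 0.9394
MRP = 7.2% − 3.8% = 3.40%
E(R) = 3.8% + 0.9394 × 3.4% = 6.99%

6.99%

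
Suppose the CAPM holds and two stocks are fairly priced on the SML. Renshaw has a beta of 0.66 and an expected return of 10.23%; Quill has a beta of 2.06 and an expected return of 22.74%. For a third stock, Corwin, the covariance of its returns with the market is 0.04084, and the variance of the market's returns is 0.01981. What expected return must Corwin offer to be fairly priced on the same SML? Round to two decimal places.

MRP = (22.74% − 10.23%) / (2.06 − 0.66) = 8.9357%
R_f = 10.23% − 0.66 × 8.9357% = 4.3324%
β_Corwin = Cov / Var(R_m) = 0.04084 / 0.01981 = 2.0616
E(R_Corwin) = R_f + β × MRP = 4.3324% + 2.0616 × 8.9357% = 22.75%

22.75%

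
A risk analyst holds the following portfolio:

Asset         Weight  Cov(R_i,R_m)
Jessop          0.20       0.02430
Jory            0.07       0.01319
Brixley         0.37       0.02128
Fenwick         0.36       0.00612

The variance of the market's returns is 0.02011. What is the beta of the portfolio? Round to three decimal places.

β_Jessop = 0.02430 / 0.02011 = 1.2084
β_Jory = 0.01319 / 0.02011 = 0.6559
β_Brixley = 0.02128 / 0.02011 = 1.0582
β_Fenwick = 0.00612 / 0.02011 = 0.3043
β_P = Σ w_i β_i = 0.20×1.2084 + 0.07×0.6559 + 0.37×1.0582 + 0.36×0.3043 = 0.7887

0.789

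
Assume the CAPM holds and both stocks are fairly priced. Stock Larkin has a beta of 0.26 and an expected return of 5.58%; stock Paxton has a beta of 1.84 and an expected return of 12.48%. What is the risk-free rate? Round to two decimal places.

Both satisfy E(R) = R_f + β·MRP, so the slope of the SML is
MRP = (12.48% − 5.58%) / (1.84 − 0.26) = 6.90% / 1.58 = 4.3671%
R_f = E(R_Larkin) − β_Larkin·MRP = 5.58% − 0.26 × 4.3671% = 4.4446%

4.44%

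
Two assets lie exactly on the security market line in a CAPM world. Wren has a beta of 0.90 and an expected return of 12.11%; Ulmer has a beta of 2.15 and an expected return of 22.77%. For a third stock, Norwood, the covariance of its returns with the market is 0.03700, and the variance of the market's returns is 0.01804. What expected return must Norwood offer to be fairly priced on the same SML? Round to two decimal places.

21.93%

MRP = (22.77% − 12.11%) / (2.15 − 0.90) = 8.5280%
R_f = 12.11% − 0.90 × 8.5280% = 4.4348%
β_Norwood = Cov / Var(R_m) = 0.03700 / 0.01804 = 2.0510
E(R_Norwood) = R_f + β × MRP = 4.4348% + 2.0510 × 8.5280% = 21.93%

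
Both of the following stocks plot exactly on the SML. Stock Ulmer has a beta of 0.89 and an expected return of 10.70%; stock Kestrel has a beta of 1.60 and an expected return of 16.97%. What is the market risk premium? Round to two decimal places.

Both satisfy E(R) = R_f + β·MRP, so the slope of the SML is
MRP = (16.97% − 10.70%) / (1.60 − 0.89) = 6.27% / 0.71 = 8.8310%

8.83%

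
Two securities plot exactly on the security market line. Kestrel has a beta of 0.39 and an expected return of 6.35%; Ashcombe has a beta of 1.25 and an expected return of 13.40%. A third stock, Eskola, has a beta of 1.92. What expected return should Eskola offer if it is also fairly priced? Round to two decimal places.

MRP (SML slope) = (13.40% − 6.35%) / (1.25 − 0.39) = 7.05% / 0.86 = 8.1977%
R_f (intercept) = 6.35% − 0.39 × 8.1977% = 3.1529%
E(R_Eskola) = R_f + β × MRP = 3.1529% + 1.92 × 8.1977% = 18.89%

18.89%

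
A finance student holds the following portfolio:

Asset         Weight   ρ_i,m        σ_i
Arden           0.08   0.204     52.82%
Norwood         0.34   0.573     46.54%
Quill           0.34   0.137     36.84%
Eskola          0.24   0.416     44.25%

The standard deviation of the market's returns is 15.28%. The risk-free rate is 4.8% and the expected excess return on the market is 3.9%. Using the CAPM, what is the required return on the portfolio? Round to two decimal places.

8.90%

β_Arden = 0.204 × 52.82% / 15.28% = 0.7052
β_Norwood = 0.573 × 46.54% / 15.28% = 1.7453
β_Quill = 0.137 × 36.84% / 15.28% = 0.3303
β_Eskola = 0.416 × 44.25% / 15.28% = 1.2047
β_P = Σ w_i β_i = 0.08×0.7052 + 0.34×1.7453 + 0.34×0.3303 + 0.24×1.2047 = 1.0512
E(R_P) = R_f + β_P × MRP = 4.8% + 1.0512 × 3.9% = 8.90%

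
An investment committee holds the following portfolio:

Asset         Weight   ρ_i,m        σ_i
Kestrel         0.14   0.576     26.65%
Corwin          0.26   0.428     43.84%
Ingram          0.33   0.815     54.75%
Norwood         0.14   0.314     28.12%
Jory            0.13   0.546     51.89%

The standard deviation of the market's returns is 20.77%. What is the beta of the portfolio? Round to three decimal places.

1.284

β_Kestrel = 0.576 × 26.65% / 20.77% = 0.7391
β_Corwin = 0.428 × 43.84% / 20.77% = 0.9034
β_Ingram = 0.815 × 54.75% / 20.77% = 2.1484
β_Norwood = 0.314 × 28.12% / 20.77% = 0.4251
β_Jory = 0.546 × 51.89% / 20.77% = 1.3641
β_P = Σ w_i β_i = 0.14×0.7391 + 0.26×0.9034 + 0.33×2.1484 + 0.14×0.4251 + 0.13×1.3641 = 1.2842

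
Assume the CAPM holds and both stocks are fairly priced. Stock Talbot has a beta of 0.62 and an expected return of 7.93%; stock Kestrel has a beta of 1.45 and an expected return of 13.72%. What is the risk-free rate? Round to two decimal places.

Both satisfy E(R) = R_f + β·MRP, so the slope of the SML is
MRP = (13.72% − 7.93%) / (1.45 − 0.62) = 5.79% / 0.83 = 6.9759%
R_f = E(R_Talbot) − β_Talbot·MRP = 7.93% − 0.62 × 6.9759% = 3.6049%

3.60%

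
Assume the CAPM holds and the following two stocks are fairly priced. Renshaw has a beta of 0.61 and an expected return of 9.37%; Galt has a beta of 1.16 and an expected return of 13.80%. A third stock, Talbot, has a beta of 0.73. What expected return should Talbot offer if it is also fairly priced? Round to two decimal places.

MRP (SML slope) = (13.80% − 9.37%) / (1.16 − 0.61) = 4.43% / 0.55 = 8.0545%
R_f (intercept) = 9.37% − 0.61 × 8.0545% = 4.4568%
E(R_Talbot) = R_f + β × MRP = 4.4568% + 0.73 × 8.0545% = 10.34%

10.34%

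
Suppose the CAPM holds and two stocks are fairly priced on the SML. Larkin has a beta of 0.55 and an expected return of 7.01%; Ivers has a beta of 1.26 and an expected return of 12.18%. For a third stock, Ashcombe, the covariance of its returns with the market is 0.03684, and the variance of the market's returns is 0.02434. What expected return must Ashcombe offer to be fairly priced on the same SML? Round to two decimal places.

14.03%

MRP = (12.18% − 7.01%) / (1.26 − 0.55) = 7.2817%
R_f = 7.01% − 0.55 × 7.2817% = 3.0051%
β_Ashcombe = Cov / Var(R_m) = 0.03684 / 0.02434 = 1.5136
E(R_Ashcombe) = R_f + β × MRP = 3.0051% + 1.5136 × 7.2817% = 14.03%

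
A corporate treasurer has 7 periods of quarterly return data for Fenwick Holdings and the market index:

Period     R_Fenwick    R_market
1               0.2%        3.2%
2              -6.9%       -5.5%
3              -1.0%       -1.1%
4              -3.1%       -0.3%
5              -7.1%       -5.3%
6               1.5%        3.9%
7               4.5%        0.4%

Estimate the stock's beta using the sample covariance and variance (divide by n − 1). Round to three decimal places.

0.949

Mean R_i = (0.2 − 6.9 − 1.0 − 3.1 − 7.1 + 1.5 + 4.5) / 7 = -1.7000%
Mean R_m = (3.2 − 5.5 − 1.1 − 0.3 − 5.3 + 3.9 + 0.4) / 7 = -0.6714%
Σ(R_i − R̄_i)(R_m − R̄_m) = 77.9100  ⇒  Cov = 77.9100 / 6 = 12.9850
Σ(R_m − R̄_m)² = 82.0943  ⇒  Var(R_m) = 82.0943 / 6 = 13.6824
β = Cov / Var(R_m) = 12.9850 / 13.6824 = 0.9490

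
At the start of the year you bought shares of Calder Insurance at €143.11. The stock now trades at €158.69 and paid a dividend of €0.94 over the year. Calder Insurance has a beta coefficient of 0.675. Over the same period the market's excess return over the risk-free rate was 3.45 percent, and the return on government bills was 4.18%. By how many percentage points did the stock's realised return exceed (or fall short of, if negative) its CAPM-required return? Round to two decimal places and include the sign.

Realised HPR = (P1 + D1 − P0) / P0 = (158.69 + 0.94 − 143.11) / 143.11 = 16.52 / 143.11 = 11.5436%
CAPM required = R_f + β·MRP = 4.18% + 0.675 × 3.45% = 6.50875%
α = realised − required = 11.5436% − 6.50875% = +5.03%

+5.03%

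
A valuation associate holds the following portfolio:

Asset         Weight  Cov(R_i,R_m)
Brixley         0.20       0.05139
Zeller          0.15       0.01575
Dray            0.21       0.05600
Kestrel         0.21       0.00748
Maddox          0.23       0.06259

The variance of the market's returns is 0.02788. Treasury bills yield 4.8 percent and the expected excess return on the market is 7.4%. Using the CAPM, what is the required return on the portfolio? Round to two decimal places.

β_Brixley = 0.05139 / 0.02788 = 1.8433
β_Zeller = 0.01575 / 0.02788 = 0.5649
β_Dray = 0.05600 / 0.02788 = 2.0086
β_Kestrel = 0.00748 / 0.02788 = 0.2683
β_Maddox = 0.06259 / 0.02788 = 2.2450
β_P = Σ w_i β_i = 0.20×1.8433 + 0.15×0.5649 + 0.21×2.0086 + 0.21×0.2683 + 0.23×2.2450 = 1.4479
E(R_P) = R_f + β_P × MRP = 4.8% + 1.4479 × 7.4% = 15.51%

15.51%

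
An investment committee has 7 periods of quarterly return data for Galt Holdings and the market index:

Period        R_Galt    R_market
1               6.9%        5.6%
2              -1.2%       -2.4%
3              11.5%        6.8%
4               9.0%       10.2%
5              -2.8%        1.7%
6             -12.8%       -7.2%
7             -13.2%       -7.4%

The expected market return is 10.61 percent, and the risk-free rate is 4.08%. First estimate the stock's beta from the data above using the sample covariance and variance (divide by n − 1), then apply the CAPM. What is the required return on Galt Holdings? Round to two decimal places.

13.09%

Mean R_i = (6.9 − 1.2 + 11.5 + 9.0 − 2.8 − 12.8 − 13.2) / 7 = -0.3714%
Mean R_m = (5.6 − 2.4 + 6.8 + 10.2 + 1.7 − 7.2 − 7.4) / 7 = 1.0429%
Σ(R_i − R̄_i)(R_m − R̄_m) = 399.3114  ⇒  Cov = 399.3114 / 6 = 66.5519
Σ(R_m − R̄_m)² = 289.2771  ⇒  Var(R_m) = 289.2771 / 6 = 48.2129
β = Cov / Var(R_m) = 66.5519 / 48.2129 = 1.3804
MRP = 10.61% − 4.08% = 6.53%
E(R) = R_f + β × MRP = 4.08% + 1.3804 × 6.53% = 13.09%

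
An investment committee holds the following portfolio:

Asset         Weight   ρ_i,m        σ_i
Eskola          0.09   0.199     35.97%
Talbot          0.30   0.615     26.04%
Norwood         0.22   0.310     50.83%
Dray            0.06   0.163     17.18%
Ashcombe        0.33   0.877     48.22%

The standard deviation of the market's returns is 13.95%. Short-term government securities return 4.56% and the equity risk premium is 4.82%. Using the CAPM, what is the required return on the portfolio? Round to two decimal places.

12.52%

β_Eskola = 0.199 × 35.97% / 13.95% = 0.5131
β_Talbot = 0.615 × 26.04% / 13.95% = 1.1480
β_Norwood = 0.310 × 50.83% / 13.95% = 1.1296
β_Dray = 0.163 × 17.18% / 13.95% = 0.2007
β_Ashcombe = 0.877 × 48.22% / 13.95% = 3.0315
β_P = Σ w_i β_i = 0.09×0.5131 + 0.30×1.1480 + 0.22×1.1296 + 0.06×0.2007 + 0.33×3.0315 = 1.6515
E(R_P) = R_f + β_P × MRP = 4.56% + 1.6515 × 4.82% = 12.52%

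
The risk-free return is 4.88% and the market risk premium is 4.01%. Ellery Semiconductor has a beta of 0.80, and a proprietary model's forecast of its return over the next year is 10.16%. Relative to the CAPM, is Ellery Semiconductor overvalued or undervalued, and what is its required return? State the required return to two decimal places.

Undervalued; required return 8.09%

Required return = R_f + β·MRP = 4.88% + 0.80 × 4.01% = 8.09%
Forecast 10.16% > required 8.09% → the stock plots above the SML → undervalued.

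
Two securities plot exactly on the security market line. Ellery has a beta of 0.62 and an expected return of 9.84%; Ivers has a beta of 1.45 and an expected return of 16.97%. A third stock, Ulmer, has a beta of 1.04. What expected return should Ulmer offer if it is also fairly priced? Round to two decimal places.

MRP (SML slope) = (16.97% − 9.84%) / (1.45 − 0.62) = 7.13% / 0.83 = 8.5904%
R_f (intercept) = 9.84% − 0.62 × 8.5904% = 4.5140%
E(R_Ulmer) = R_f + β × MRP = 4.5140% + 1.04 × 8.5904% = 13.45%

13.45%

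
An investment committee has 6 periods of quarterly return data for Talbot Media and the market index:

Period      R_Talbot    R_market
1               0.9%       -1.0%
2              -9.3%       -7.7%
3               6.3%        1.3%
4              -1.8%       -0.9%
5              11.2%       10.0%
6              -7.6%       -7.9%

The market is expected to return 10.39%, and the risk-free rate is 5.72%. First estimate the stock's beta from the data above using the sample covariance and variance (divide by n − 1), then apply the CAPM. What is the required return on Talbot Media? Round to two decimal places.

11.10%

Mean R_i = (0.9 − 9.3 + 6.3 − 1.8 + 11.2 − 7.6) / 6 = -0.0500%
Mean R_m = (-1.0 − 7.7 + 1.3 − 0.9 + 10.0 − 7.9) / 6 = -1.0333%
Σ(R_i − R̄_i)(R_m − R̄_m) = 252.2500  ⇒  Cov = 252.2500 / 5 = 50.4500
Σ(R_m − R̄_m)² = 218.7933  ⇒  Var(R_m) = 218.7933 / 5 = 43.7587
β = Cov / Var(R_m) = 50.4500 / 43.7587 = 1.1529
MRP = 10.39% − 5.72% = 4.67%
E(R) = R_f + β × MRP = 5.72% + 1.1529 × 4.67% = 11.10%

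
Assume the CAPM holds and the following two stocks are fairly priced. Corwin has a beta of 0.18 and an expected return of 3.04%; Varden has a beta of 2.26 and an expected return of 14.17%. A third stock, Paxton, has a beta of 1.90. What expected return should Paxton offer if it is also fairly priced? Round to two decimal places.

12.24%

MRP (SML slope) = (14.17% − 3.04%) / (2.26 − 0.18) = 11.13% / 2.08 = 5.3510%
R_f (intercept) = 3.04% − 0.18 × 5.3510% = 2.0768%
E(R_Paxton) = R_f + β × MRP = 2.0768% + 1.90 × 5.3510% = 12.24%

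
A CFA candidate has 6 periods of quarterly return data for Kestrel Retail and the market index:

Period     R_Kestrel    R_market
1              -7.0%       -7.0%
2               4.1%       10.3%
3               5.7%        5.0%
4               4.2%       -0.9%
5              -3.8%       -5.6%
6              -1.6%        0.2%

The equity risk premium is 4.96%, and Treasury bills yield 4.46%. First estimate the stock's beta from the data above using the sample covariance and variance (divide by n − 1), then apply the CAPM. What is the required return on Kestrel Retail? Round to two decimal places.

Mean R_i = (-7.0 + 4.1 + 5.7 + 4.2 − 3.8 − 1.6) / 6 = 0.2667%
Mean R_m = (-7.0 + 10.3 + 5.0 − 0.9 − 5.6 + 0.2) / 6 = 0.3333%
Σ(R_i − R̄_i)(R_m − R̄_m) = 136.3767  ⇒  Cov = 136.3767 / 5 = 27.2753
Σ(R_m − R̄_m)² = 211.6333  ⇒  Var(R_m) = 211.6333 / 5 = 42.3267
β = Cov / Var(R_m) = 27.2753 / 42.3267 = 0.6444
E(R) = R_f + β × MRP = 4.46% + 0.6444 × 4.96% = 7.66%

7.66%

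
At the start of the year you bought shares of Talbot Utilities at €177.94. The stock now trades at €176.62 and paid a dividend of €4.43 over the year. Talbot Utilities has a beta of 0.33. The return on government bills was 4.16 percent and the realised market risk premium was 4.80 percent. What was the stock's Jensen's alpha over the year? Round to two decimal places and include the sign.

-4.00%

Realised HPR = (P1 + D1 − P0) / P0 = (176.62 + 4.43 − 177.94) / 177.94 = 3.11 / 177.94 = 1.7478%
CAPM required = R_f + β·MRP = 4.16% + 0.33 × 4.80% = 5.7440%
α = realised − required = 1.7478% − 5.7440% = -4.00%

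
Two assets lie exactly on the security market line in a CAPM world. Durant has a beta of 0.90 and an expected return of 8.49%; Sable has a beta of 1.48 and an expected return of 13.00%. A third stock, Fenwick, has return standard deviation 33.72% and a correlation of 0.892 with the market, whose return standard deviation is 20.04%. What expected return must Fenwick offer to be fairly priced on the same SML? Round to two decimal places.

13.16%

MRP = (13.00% − 8.49%) / (1.48 − 0.90) = 7.7759%
R_f = 8.49% − 0.90 × 7.7759% = 1.4917%
β_Fenwick = ρ·σ_i/σ_m = 0.892 × 33.72 / 20.04 = 1.5009
E(R_Fenwick) = R_f + β × MRP = 1.4917% + 1.5009 × 7.7759% = 13.16%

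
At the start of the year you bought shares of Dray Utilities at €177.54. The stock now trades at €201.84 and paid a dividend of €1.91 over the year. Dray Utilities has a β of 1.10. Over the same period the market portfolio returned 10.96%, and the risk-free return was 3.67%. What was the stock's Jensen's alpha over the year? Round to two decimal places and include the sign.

+3.07%

Realised HPR = (P1 + D1 − P0) / P0 = (201.84 + 1.91 − 177.54) / 177.54 = 26.21 / 177.54 = 14.7629%
MRP = 10.96% − 3.67% = 7.29%
CAPM required = R_f + β·MRP = 3.67% + 1.10 × 7.29% = 11.6890%
α = realised − required = 14.7629% − 11.6890% = +3.07%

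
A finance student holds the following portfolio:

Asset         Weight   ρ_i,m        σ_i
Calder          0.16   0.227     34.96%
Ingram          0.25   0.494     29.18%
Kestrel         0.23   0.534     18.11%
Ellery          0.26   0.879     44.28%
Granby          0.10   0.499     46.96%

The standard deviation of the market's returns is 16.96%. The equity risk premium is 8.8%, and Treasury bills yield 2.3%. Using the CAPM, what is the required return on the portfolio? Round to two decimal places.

12.45%

β_Calder = 0.227 × 34.96% / 16.96% = 0.4679
β_Ingram = 0.494 × 29.18% / 16.96% = 0.8499
β_Kestrel = 0.534 × 18.11% / 16.96% = 0.5702
β_Ellery = 0.879 × 44.28% / 16.96% = 2.2949
β_Granby = 0.499 × 46.96% / 16.96% = 1.3817
β_P = Σ w_i β_i = 0.16×0.4679 + 0.25×0.8499 + 0.23×0.5702 + 0.26×2.2949 + 0.10×1.3817 = 1.1533
E(R_P) = R_f + β_P × MRP = 2.3% + 1.1533 × 8.8% = 12.45%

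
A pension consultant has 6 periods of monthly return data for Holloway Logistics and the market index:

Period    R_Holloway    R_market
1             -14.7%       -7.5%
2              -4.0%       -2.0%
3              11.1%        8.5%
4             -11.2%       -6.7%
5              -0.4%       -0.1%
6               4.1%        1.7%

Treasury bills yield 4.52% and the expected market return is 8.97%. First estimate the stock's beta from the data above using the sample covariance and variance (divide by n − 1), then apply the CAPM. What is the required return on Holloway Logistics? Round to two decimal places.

Mean R_i = (-14.7 − 4.0 + 11.1 − 11.2 − 0.4 + 4.1) / 6 = -2.5167%
Mean R_m = (-7.5 − 2.0 + 8.5 − 6.7 − 0.1 + 1.7) / 6 = -1.0167%
Σ(R_i − R̄_i)(R_m − R̄_m) = 279.2983  ⇒  Cov = 279.2983 / 5 = 55.8597
Σ(R_m − R̄_m)² = 174.0883  ⇒  Var(R_m) = 174.0883 / 5 = 34.8177
β = Cov / Var(R_m) = 55.8597 / 34.8177 = 1.6043
MRP = 8.97% − 4.52% = 4.45%
E(R) = R_f + β × MRP = 4.52% + 1.6043 × 4.45% = 11.66%

11.66%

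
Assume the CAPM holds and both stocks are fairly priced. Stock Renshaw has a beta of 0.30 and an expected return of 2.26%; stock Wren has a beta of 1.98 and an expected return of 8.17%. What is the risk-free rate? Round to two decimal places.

Both satisfy E(R) = R_f + β·MRP, so the slope of the SML is
MRP = (8.17% − 2.26%) / (1.98 − 0.30) = 5.91% / 1.68 = 3.5179%
R_f = E(R_Renshaw) − β_Renshaw·MRP = 2.26% − 0.30 × 3.5179% = 1.2046%

1.20%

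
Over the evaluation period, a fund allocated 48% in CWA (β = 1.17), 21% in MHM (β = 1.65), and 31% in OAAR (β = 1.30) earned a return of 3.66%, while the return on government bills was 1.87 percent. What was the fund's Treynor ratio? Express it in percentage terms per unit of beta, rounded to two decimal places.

1.37%

β_P = 0.48×1.17 + 0.21×1.65 + 0.31×1.30 = 1.3111
Treynor = (R_P − R_f) / β_P = (3.66% − 1.87%) / 1.3111 = 1.79% / 1.3111 = 1.37%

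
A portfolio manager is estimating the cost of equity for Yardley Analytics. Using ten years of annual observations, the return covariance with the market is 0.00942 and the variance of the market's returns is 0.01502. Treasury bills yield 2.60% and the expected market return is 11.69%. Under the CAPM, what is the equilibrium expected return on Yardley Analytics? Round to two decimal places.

β = Cov(R_i, R_m) / Var(R_m) = 0.00942 / 0.01502 = 0.6272
MRP = 11.69% − 2.60% = 9.09%
E(R) = R_f + β × MRP = 2.60% + 0.6272 × 9.09% = 8.30%

8.30%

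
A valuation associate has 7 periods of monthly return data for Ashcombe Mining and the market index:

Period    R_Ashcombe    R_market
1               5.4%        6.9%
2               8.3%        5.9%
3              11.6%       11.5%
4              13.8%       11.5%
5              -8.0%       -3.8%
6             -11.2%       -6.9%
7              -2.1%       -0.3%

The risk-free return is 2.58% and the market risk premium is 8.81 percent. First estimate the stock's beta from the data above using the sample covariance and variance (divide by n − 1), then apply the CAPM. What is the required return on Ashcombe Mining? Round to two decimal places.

14.20%

Mean R_i = (5.4 + 8.3 + 11.6 + 13.8 − 8.0 − 11.2 − 2.1) / 7 = 2.5429%
Mean R_m = (6.9 + 5.9 + 11.5 + 11.5 − 3.8 − 6.9 − 0.3) / 7 = 3.5429%
Σ(R_i − R̄_i)(R_m − R̄_m) = 423.5771  ⇒  Cov = 423.5771 / 6 = 70.5962
Σ(R_m − R̄_m)² = 321.1971  ⇒  Var(R_m) = 321.1971 / 6 = 53.5329
β = Cov / Var(R_m) = 70.5962 / 53.5329 = 1.3187
E(R) = R_f + β × MRP = 2.58% + 1.3187 × 8.81% = 14.20%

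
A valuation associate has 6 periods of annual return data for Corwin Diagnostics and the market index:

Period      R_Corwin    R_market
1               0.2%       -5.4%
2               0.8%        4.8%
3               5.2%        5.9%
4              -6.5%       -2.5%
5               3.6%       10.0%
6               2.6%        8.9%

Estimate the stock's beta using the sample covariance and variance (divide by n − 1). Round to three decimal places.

Mean R_i = (0.2 + 0.8 + 5.2 − 6.5 + 3.6 + 2.6) / 6 = 0.9833%
Mean R_m = (-5.4 + 4.8 + 5.9 − 2.5 + 10.0 + 8.9) / 6 = 3.6167%
Σ(R_i − R̄_i)(R_m − R̄_m) = 87.4917  ⇒  Cov = 87.4917 / 5 = 17.4983
Σ(R_m − R̄_m)² = 193.9883  ⇒  Var(R_m) = 193.9883 / 5 = 38.7977
β = Cov / Var(R_m) = 17.4983 / 38.7977 = 0.4510

0.451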